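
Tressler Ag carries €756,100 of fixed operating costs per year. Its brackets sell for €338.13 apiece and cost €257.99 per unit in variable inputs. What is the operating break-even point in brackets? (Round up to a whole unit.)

9,435 brackets

Unit CM = price − variable cost = €338.13 − €257.99 = €80.14.
Break-even Q = €756,100 / €80.14 = 9,434.74 → 9,435 brackets.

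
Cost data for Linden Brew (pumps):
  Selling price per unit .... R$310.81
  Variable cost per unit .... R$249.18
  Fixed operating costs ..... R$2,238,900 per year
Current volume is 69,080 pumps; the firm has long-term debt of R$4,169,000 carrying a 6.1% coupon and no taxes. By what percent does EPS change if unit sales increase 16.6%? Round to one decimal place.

+40.1%

Contribution at this volume is 69,080 × R$61.63 = R$4,257,400.40.
EBIT = R$4,257,400.40 − R$2,238,900 = R$2,018,500.40.
After interest of R$254,309.00, pre-tax earnings = R$1,764,191.40.
Degree of combined leverage = contribution ÷ (EBIT − I) = R$4,257,400.40 ÷ R$1,764,191.40 = 2.4132.
EPS therefore changes by 2.4132 × (+16.6%) = +40.1%.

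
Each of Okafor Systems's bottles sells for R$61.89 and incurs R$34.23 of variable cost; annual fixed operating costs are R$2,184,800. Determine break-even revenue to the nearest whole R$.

R$4,888,549

Contribution margin per unit = R$61.89 − R$34.23 = R$27.66, a CM ratio of R$27.66 ÷ R$61.89 = 0.4469.
Break-even revenue = fixed costs × price ÷ CM = R$2,184,800 × R$61.89 ÷ R$27.66 = R$4,888,549.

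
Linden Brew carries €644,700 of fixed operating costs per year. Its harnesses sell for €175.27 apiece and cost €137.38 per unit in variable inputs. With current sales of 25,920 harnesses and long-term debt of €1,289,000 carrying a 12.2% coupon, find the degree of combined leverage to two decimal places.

5.45

At 25,920 units, contribution = 25,920 × €37.89 = €982,108.80.
Operating income = contribution − fixed costs = €982,108.80 − €644,700 = €337,408.80. Interest = €157,258.00, so EBIT − I = €180,150.80.
Degree of total leverage = total CM / (EBIT − interest) = €982,108.80 / €180,150.80 = 5.4516.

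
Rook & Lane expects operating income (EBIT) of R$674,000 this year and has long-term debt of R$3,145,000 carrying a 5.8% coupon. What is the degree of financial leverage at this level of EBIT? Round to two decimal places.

Interest = R$182,410.00.
DFL = EBIT ÷ (EBIT − I) = R$674,000 ÷ (R$674,000 − R$182,410.00) = R$674,000 ÷ R$491,590.00 = 1.3711.

1.37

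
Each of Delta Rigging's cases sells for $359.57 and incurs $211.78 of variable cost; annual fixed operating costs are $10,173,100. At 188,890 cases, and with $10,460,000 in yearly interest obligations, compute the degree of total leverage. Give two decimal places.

Total contribution margin = 188,890 × $147.79 = $27,916,053.10.
Operating income = contribution − fixed costs = $27,916,053.10 − $10,173,100 = $17,742,953.10. Interest = $10,460,000.00, so EBIT − I = $7,282,953.10.
Degree of total leverage = total CM / (EBIT − interest) = $27,916,053.10 / $7,282,953.10 = 3.8331.

3.83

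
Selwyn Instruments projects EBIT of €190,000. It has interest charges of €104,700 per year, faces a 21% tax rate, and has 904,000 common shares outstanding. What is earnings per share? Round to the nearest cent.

€0.07

Pre-tax income = €190,000 − €104,700.00 = €85,300.00.
After tax at 21%: net income = €85,300.00 × 0.79 = €67,387.00.
Per share: €67,387.00 / 904,000 shares = €0.07.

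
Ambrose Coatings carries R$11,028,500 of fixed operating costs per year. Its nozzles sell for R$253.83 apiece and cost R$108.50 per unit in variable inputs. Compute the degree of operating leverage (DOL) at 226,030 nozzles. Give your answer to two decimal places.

At 226,030 units, contribution = 226,030 × R$145.33 = R$32,848,939.90.
Operating income = contribution − fixed costs = R$32,848,939.90 − R$11,028,500 = R$21,820,439.90.
So DOL = total CM / EBIT = R$32,848,939.90 / R$21,820,439.90 = 1.5054.

1.51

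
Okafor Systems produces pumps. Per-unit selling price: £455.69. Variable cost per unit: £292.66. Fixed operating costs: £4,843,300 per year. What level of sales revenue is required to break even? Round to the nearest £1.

£13,537,652

CM per unit = £455.69 − £292.66 = £163.03; CM ratio = £163.03 / £455.69 = 0.3578.
Break-even revenue = fixed costs × price ÷ CM = £4,843,300 × £455.69 ÷ £163.03 = £13,537,652.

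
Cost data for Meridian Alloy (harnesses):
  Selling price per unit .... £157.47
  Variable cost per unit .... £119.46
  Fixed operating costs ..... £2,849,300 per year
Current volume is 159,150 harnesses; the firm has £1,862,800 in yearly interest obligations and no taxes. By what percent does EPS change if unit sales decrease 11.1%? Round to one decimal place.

-50.2%

Contribution at this volume is 159,150 × £38.01 = £6,049,291.50.
EBIT = £6,049,291.50 − £2,849,300 = £3,199,991.50.
Interest = £1,862,800.00, so EBIT − I = £1,337,191.50.
DCL = total CM / (EBIT − I) = £6,049,291.50 / £1,337,191.50 = 4.5239.
%ΔEPS = DCL × %ΔSales = 4.5239 × -11.1% = -50.2%.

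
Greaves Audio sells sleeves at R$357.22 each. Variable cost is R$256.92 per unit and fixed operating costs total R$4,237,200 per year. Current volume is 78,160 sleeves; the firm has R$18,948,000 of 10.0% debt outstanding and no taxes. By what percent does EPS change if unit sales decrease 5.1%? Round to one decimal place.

Contribution at this volume is 78,160 × R$100.30 = R$7,839,448.00.
Subtracting fixed costs: EBIT = R$7,839,448.00 − R$4,237,200 = R$3,602,248.00.
Interest = R$1,894,800.00, so EBIT − I = R$1,707,448.00.
Degree of combined leverage = contribution ÷ (EBIT − I) = R$7,839,448.00 ÷ R$1,707,448.00 = 4.5913.
%ΔEPS = DCL × %ΔSales = 4.5913 × -5.1% = -23.4%.

-23.4%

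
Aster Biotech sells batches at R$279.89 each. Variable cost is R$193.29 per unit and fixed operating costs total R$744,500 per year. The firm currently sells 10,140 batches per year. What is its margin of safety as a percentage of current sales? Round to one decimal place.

15.2%

Contribution margin per unit = R$279.89 − R$193.29 = R$86.60. Break-even units = R$744,500 ÷ R$86.60 = 8,597.00; break-even revenue = 8,597.00 × R$279.89 = R$2,406,213.68.
Actual sales revenue = 10,140 × R$279.89 = R$2,838,084.60.
Margin of safety = (R$2,838,084.60 − R$2,406,213.68) ÷ R$2,838,084.60 = 15.2%.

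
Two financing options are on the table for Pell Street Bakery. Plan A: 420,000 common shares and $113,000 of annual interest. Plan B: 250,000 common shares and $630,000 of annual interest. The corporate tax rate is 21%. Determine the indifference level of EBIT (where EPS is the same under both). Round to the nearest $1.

$1,390,294

Set EPS_A = EPS_B: (EBIT − $113,000)(1 − 0.21) ÷ 420,000 = (EBIT − $630,000)(1 − 0.21) ÷ 250,000.
The (1 − t) factor cancels: (EBIT − 113,000) × 250,000 = (EBIT − 630,000) × 420,000.
Solving, EBIT = (630,000·420,000 − 113,000·250,000) / (420,000 − 250,000) = 236,350,000,000 / 170,000 = 1,390,294.12.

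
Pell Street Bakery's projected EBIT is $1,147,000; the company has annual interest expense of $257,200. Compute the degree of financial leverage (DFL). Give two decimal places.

Annual interest charges come to $257,200.00.
Degree of financial leverage = EBIT / (EBIT − interest) = $1,147,000 / $889,800.00 = 1.2891.

1.29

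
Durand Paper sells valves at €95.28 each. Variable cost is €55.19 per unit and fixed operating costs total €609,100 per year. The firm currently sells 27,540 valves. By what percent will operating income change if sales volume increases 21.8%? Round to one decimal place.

At 27,540 units, contribution = 27,540 × €40.09 = €1,104,078.60.
EBIT = €1,104,078.60 − €609,100 = €494,978.60.
So DOL = total CM / EBIT = €1,104,078.60 / €494,978.60 = 2.2306.
%ΔEBIT = DOL × %ΔSales = 2.2306 × +21.8% = +48.6%.

+48.6%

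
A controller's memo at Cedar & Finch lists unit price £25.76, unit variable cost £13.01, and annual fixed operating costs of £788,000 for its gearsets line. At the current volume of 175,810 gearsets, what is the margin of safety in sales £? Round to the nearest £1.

£2,936,797

Unit CM = price − variable cost = £25.76 − £13.01 = £12.75. Break-even units = £788,000 ÷ £12.75 = 61,803.92; break-even revenue = 61,803.92 × £25.76 = £1,592,069.02.
Current sales = 175,810 × £25.76 = £4,528,865.60.
Margin of safety = £4,528,865.60 − £1,592,069.02 = £2,936,797.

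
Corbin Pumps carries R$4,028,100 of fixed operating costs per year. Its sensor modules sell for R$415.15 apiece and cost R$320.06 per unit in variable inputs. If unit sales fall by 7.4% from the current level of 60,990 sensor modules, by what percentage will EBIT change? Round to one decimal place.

-24.2%

Contribution at this volume is 60,990 × R$95.09 = R$5,799,539.10.
EBIT = R$5,799,539.10 − R$4,028,100 = R$1,771,439.10.
So DOL = total CM / EBIT = R$5,799,539.10 / R$1,771,439.10 = 3.2739.
So EBIT moves 3.2739 × (-7.4%) = -24.2%.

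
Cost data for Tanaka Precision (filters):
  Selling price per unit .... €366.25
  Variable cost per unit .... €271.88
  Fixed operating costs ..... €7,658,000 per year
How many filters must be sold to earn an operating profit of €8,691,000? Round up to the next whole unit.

173,244 filters

Each unit contributes €366.25 − €271.88 = €94.37.
Need Q such that Q × €94.37 − €7,658,000 = €8,691,000, i.e. Q = €16,349,000 / €94.37 = 173,243.62 → 173,244.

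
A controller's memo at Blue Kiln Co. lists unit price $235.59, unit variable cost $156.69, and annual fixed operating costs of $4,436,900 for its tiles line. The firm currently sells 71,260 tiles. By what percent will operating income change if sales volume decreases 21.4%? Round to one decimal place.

At 71,260 units, contribution = 71,260 × $78.90 = $5,622,414.00.
Subtracting fixed costs: EBIT = $5,622,414.00 − $4,436,900 = $1,185,514.00.
DOL = contribution ÷ EBIT = $5,622,414.00 ÷ $1,185,514.00 = 4.7426.
Operating income changes by 4.7426 × -21.4% = -101.5%.

-101.5%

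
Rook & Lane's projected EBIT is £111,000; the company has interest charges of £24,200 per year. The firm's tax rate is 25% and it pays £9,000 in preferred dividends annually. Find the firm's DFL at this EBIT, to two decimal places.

1.48

Annual interest charges come to £24,200.00.
Preferred dividends grossed up pre-tax: £9,000 / (1 − 0.25) = £12,000.00.
DFL = EBIT ÷ [EBIT − I − D_p/(1−t)] = £111,000 ÷ [£111,000 − £24,200.00 − £12,000.00] = £111,000 ÷ £74,800.00 = 1.4840.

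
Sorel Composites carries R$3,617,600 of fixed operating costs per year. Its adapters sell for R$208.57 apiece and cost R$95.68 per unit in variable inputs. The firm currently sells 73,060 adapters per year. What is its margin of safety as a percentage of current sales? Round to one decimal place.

56.1%

Each unit contributes R$208.57 − R$95.68 = R$112.89. Break-even units = R$3,617,600 ÷ R$112.89 = 32,045.35; break-even revenue = 32,045.35 × R$208.57 = R$6,683,699.46.
Current sales = 73,060 × R$208.57 = R$15,238,124.20.
Margin of safety = (R$15,238,124.20 − R$6,683,699.46) ÷ R$15,238,124.20 = 56.1%.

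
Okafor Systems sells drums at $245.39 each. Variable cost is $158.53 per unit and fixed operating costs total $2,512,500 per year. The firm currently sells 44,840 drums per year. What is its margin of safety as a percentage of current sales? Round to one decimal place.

Contribution margin per unit = $245.39 − $158.53 = $86.86. Break-even units = $2,512,500 ÷ $86.86 = 28,925.86; break-even revenue = 28,925.86 × $245.39 = $7,098,116.22.
Current sales = 44,840 × $245.39 = $11,003,287.60.
Margin of safety = ($11,003,287.60 − $7,098,116.22) ÷ $11,003,287.60 = 35.5%.

35.5%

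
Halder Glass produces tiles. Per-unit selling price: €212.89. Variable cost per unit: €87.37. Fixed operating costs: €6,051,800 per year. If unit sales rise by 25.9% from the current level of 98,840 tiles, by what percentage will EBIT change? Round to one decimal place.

+50.6%

At 98,840 units, contribution = 98,840 × €125.52 = €12,406,396.80.
EBIT = €12,406,396.80 − €6,051,800 = €6,354,596.80.
So DOL = total CM / EBIT = €12,406,396.80 / €6,354,596.80 = 1.9523.
Operating income changes by 1.9523 × +25.9% = +50.6%.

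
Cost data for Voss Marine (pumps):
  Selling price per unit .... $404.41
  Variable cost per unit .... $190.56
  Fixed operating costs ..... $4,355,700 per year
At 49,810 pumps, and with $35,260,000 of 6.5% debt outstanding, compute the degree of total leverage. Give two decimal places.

2.66

Total contribution margin = 49,810 × $213.85 = $10,651,868.50.
Operating income = contribution − fixed costs = $10,651,868.50 − $4,355,700 = $6,296,168.50. Interest = $2,291,900.00.
DOL = $10,651,868.50 ÷ $6,296,168.50 = 1.6918; DFL = $6,296,168.50 ÷ $4,004,268.50 = 1.5724.
Combined leverage = 1.6918 × 1.5724 = 2.6602.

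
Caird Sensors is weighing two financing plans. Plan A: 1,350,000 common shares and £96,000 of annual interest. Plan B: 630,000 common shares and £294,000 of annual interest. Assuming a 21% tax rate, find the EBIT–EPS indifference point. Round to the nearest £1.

At indifference, (EBIT − 96,000)(1 − t)/1,350,000 = (EBIT − 294,000)(1 − t)/630,000.
The (1 − t) factor cancels: (EBIT − 96,000) × 630,000 = (EBIT − 294,000) × 1,350,000.
EBIT × (1,350,000 − 630,000) = 294,000 × 1,350,000 − 96,000 × 630,000 = 336,420,000,000, so EBIT = 336,420,000,000 ÷ 720,000 = 467,250.00.

£467,250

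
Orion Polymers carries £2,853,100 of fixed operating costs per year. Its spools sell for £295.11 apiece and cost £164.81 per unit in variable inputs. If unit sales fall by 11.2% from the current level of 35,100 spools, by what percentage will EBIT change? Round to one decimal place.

Total contribution margin = 35,100 × £130.30 = £4,573,530.00.
EBIT = £4,573,530.00 − £2,853,100 = £1,720,430.00.
DOL = contribution ÷ EBIT = £4,573,530.00 ÷ £1,720,430.00 = 2.6584.
So EBIT moves 2.6584 × (-11.2%) = -29.8%.

-29.8%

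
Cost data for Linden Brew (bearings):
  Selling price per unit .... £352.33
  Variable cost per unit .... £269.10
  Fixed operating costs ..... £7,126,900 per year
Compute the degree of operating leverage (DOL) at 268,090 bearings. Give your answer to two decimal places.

Total contribution margin = 268,090 × £83.23 = £22,313,130.70.
EBIT = £22,313,130.70 − £7,126,900 = £15,186,230.70.
So DOL = total CM / EBIT = £22,313,130.70 / £15,186,230.70 = 1.4693.

1.47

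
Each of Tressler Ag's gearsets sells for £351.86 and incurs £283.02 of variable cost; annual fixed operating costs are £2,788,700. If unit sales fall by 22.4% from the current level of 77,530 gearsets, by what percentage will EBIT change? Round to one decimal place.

Total contribution margin = 77,530 × £68.84 = £5,337,165.20.
Subtracting fixed costs: EBIT = £5,337,165.20 − £2,788,700 = £2,548,465.20.
DOL = contribution ÷ EBIT = £5,337,165.20 ÷ £2,548,465.20 = 2.0943.
%ΔEBIT = DOL × %ΔSales = 2.0943 × -22.4% = -46.9%.

-46.9%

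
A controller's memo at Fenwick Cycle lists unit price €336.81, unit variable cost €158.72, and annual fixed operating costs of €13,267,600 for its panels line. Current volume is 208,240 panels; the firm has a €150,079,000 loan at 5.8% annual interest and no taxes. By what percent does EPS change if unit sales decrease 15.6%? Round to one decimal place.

Contribution at this volume is 208,240 × €178.09 = €37,085,461.60.
Subtracting fixed costs: EBIT = €37,085,461.60 − €13,267,600 = €23,817,861.60.
Interest = €8,704,582.00, so EBIT − I = €15,113,279.60.
Degree of combined leverage = contribution ÷ (EBIT − I) = €37,085,461.60 ÷ €15,113,279.60 = 2.4538.
EPS therefore changes by 2.4538 × (-15.6%) = -38.3%.

-38.3%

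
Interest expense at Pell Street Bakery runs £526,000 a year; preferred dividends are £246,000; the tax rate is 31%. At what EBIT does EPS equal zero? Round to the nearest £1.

Preferred dividends are paid after tax, so their pre-tax equivalent is £246,000 ÷ (1 − 0.31) = £356,521.74.
EPS = 0 when EBIT covers interest plus the pre-tax preferred burden: £526,000 + £356,521.74 = £882,521.74.

£882,522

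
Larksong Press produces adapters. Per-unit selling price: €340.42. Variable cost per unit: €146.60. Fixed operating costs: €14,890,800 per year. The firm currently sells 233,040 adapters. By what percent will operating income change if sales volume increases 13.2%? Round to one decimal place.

+19.7%

Contribution at this volume is 233,040 × €193.82 = €45,167,812.80.
EBIT = €45,167,812.80 − €14,890,800 = €30,277,012.80.
DOL = contribution ÷ EBIT = €45,167,812.80 ÷ €30,277,012.80 = 1.4918.
%ΔEBIT = DOL × %ΔSales = 1.4918 × +13.2% = +19.7%.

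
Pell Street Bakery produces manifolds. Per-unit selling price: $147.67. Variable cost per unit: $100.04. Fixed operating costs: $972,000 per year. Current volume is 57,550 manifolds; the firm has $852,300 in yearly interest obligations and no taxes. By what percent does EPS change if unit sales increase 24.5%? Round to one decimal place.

Total contribution margin = 57,550 × $47.63 = $2,741,106.50.
Subtracting fixed costs: EBIT = $2,741,106.50 − $972,000 = $1,769,106.50.
Interest = $852,300.00, so EBIT − I = $916,806.50.
Degree of combined leverage = contribution ÷ (EBIT − I) = $2,741,106.50 ÷ $916,806.50 = 2.9898.
EPS therefore changes by 2.9898 × (+24.5%) = +73.3%.

+73.3%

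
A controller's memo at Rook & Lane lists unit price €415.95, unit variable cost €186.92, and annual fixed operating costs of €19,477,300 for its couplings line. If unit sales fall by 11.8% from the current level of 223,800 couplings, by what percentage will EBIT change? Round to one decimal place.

At 223,800 units, contribution = 223,800 × €229.03 = €51,256,914.00.
EBIT = €51,256,914.00 − €19,477,300 = €31,779,614.00.
So DOL = total CM / EBIT = €51,256,914.00 / €31,779,614.00 = 1.6129.
Operating income changes by 1.6129 × -11.8% = -19.0%.

-19.0%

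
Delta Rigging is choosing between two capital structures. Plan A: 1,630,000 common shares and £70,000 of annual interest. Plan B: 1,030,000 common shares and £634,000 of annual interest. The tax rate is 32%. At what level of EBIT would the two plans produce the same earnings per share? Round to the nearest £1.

£1,602,200

At indifference, (EBIT − 70,000)(1 − t)/1,630,000 = (EBIT − 634,000)(1 − t)/1,030,000.
The (1 − t) factor cancels: (EBIT − 70,000) × 1,030,000 = (EBIT − 634,000) × 1,630,000.
EBIT × (1,630,000 − 1,030,000) = 634,000 × 1,630,000 − 70,000 × 1,030,000 = 961,320,000,000, so EBIT = 961,320,000,000 ÷ 600,000 = 1,602,200.00.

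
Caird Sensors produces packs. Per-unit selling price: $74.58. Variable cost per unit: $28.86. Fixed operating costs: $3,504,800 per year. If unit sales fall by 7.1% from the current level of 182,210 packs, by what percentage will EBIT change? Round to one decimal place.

Contribution at this volume is 182,210 × $45.72 = $8,330,641.20.
Operating income = contribution − fixed costs = $8,330,641.20 − $3,504,800 = $4,825,841.20.
So DOL = total CM / EBIT = $8,330,641.20 / $4,825,841.20 = 1.7263.
%ΔEBIT = DOL × %ΔSales = 1.7263 × -7.1% = -12.3%.

-12.3%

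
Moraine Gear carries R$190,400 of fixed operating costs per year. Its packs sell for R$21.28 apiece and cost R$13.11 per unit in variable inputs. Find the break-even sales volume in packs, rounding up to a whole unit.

23,305 packs

Unit CM = price − variable cost = R$21.28 − R$13.11 = R$8.17.
Break-even Q = R$190,400 / R$8.17 = 23,304.77 → 23,305 packs.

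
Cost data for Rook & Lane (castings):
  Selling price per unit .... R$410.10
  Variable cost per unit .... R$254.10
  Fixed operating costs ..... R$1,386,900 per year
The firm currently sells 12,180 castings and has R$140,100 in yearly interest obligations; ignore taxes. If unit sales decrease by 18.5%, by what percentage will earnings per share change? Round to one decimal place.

Contribution at this volume is 12,180 × R$156.00 = R$1,900,080.00.
Subtracting fixed costs: EBIT = R$1,900,080.00 − R$1,386,900 = R$513,180.00.
After interest of R$140,100.00, pre-tax earnings = R$373,080.00.
Degree of combined leverage = contribution ÷ (EBIT − I) = R$1,900,080.00 ÷ R$373,080.00 = 5.0930.
EPS therefore changes by 5.0930 × (-18.5%) = -94.2%.

-94.2%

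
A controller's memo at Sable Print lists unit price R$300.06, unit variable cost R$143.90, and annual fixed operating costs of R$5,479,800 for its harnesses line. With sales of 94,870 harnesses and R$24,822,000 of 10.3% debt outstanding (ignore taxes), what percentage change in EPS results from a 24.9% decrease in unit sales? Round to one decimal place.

Contribution at this volume is 94,870 × R$156.16 = R$14,814,899.20.
Subtracting fixed costs: EBIT = R$14,814,899.20 − R$5,479,800 = R$9,335,099.20.
After interest of R$2,556,666.00, pre-tax earnings = R$6,778,433.20.
DCL = total CM / (EBIT − I) = R$14,814,899.20 / R$6,778,433.20 = 2.1856.
EPS therefore changes by 2.1856 × (-24.9%) = -54.4%.

-54.4%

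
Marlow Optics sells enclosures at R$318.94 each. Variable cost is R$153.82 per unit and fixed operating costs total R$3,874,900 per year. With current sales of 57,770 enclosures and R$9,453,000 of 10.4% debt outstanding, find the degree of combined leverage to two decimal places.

Contribution at this volume is 57,770 × R$165.12 = R$9,538,982.40.
EBIT = R$9,538,982.40 − R$3,874,900 = R$5,664,082.40. Interest = R$983,112.00, so EBIT − I = R$4,680,970.40.
Degree of total leverage = total CM / (EBIT − interest) = R$9,538,982.40 / R$4,680,970.40 = 2.0378.

2.04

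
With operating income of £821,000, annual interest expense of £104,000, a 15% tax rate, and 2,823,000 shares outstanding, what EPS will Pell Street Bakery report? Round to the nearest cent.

£0.22

Pre-tax income = £821,000 − £104,000.00 = £717,000.00.
After tax at 15%: net income = £717,000.00 × 0.85 = £609,450.00.
EPS = £609,450.00 ÷ 2,823,000 = £0.22.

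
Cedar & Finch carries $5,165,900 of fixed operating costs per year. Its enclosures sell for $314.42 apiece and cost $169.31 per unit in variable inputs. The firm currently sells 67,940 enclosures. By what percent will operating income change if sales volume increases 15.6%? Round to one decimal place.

Total contribution margin = 67,940 × $145.11 = $9,858,773.40.
Subtracting fixed costs: EBIT = $9,858,773.40 − $5,165,900 = $4,692,873.40.
Degree of operating leverage = $9,858,773.40 / $4,692,873.40 = 2.1008.
So EBIT moves 2.1008 × (+15.6%) = +32.8%.

+32.8%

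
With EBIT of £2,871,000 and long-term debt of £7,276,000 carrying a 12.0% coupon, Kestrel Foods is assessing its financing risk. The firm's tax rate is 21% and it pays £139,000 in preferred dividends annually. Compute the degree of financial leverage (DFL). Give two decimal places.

1.58

Interest = £873,120.00.
Preferred dividends grossed up pre-tax: £139,000 / (1 − 0.21) = £175,949.37.
DFL = EBIT ÷ [EBIT − I − D_p/(1−t)] = £2,871,000 ÷ [£2,871,000 − £873,120.00 − £175,949.37] = £2,871,000 ÷ £1,821,930.63 = 1.5758.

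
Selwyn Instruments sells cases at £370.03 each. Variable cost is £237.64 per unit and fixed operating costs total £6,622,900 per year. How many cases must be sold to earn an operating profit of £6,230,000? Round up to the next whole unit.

97,084 cases

Each unit contributes £370.03 − £237.64 = £132.39.
Units = (FC + target) / CM = (£6,622,900 + £6,230,000) / £132.39 = 97,083.62, so 97,084 cases.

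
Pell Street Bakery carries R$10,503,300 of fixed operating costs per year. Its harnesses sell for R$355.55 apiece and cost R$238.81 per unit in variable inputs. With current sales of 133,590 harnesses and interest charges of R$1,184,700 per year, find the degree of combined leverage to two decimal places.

Contribution at this volume is 133,590 × R$116.74 = R$15,595,296.60.
Subtracting fixed costs: EBIT = R$15,595,296.60 − R$10,503,300 = R$5,091,996.60. Interest = R$1,184,700.00.
DOL = R$15,595,296.60 ÷ R$5,091,996.60 = 3.0627; DFL = R$5,091,996.60 ÷ R$3,907,296.60 = 1.3032.
Combined leverage = 3.0627 × 1.3032 = 3.9913.

3.99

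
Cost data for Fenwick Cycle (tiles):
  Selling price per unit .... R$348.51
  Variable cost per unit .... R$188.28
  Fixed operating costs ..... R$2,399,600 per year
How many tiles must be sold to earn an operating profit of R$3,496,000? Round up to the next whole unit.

Contribution margin per unit = R$348.51 − R$188.28 = R$160.23.
Units = (FC + target) / CM = (R$2,399,600 + R$3,496,000) / R$160.23 = 36,794.61, so 36,795 tiles.

36,795 tiles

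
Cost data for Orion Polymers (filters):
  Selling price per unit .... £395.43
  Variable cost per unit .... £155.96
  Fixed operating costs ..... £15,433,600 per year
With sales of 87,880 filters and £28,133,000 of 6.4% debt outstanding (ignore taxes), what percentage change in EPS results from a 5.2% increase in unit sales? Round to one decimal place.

Contribution at this volume is 87,880 × £239.47 = £21,044,623.60.
Subtracting fixed costs: EBIT = £21,044,623.60 − £15,433,600 = £5,611,023.60.
After interest of £1,800,512.00, pre-tax earnings = £3,810,511.60.
DCL = total CM / (EBIT − I) = £21,044,623.60 / £3,810,511.60 = 5.5228.
EPS therefore changes by 5.5228 × (+5.2%) = +28.7%.

+28.7%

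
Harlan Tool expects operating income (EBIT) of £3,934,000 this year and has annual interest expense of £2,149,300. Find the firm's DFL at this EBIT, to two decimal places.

Annual interest charges come to £2,149,300.00.
DFL = EBIT ÷ (EBIT − I) = £3,934,000 ÷ (£3,934,000 − £2,149,300.00) = £3,934,000 ÷ £1,784,700.00 = 2.2043.

2.20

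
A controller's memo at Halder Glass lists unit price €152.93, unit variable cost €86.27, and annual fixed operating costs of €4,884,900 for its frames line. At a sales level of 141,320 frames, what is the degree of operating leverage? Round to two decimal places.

At 141,320 units, contribution = 141,320 × €66.66 = €9,420,391.20.
Subtracting fixed costs: EBIT = €9,420,391.20 − €4,884,900 = €4,535,491.20.
Degree of operating leverage = €9,420,391.20 / €4,535,491.20 = 2.0770.

2.08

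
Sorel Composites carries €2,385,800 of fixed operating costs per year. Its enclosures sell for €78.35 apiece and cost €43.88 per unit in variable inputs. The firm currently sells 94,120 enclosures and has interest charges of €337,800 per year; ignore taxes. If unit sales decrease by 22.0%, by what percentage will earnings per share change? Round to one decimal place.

Total contribution margin = 94,120 × €34.47 = €3,244,316.40.
Operating income = contribution − fixed costs = €3,244,316.40 − €2,385,800 = €858,516.40.
Interest = €337,800.00, so EBIT − I = €520,716.40.
Degree of combined leverage = contribution ÷ (EBIT − I) = €3,244,316.40 ÷ €520,716.40 = 6.2305.
EPS therefore changes by 6.2305 × (-22.0%) = -137.1%.

-137.1%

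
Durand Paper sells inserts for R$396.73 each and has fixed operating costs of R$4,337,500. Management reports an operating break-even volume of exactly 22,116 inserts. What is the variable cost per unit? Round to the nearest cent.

R$200.61

Contribution per unit must be FC / Q = R$4,337,500 / 22,116 = R$196.1250.
Hence VC = price − CM = R$396.73 − R$196.1250 = R$200.61.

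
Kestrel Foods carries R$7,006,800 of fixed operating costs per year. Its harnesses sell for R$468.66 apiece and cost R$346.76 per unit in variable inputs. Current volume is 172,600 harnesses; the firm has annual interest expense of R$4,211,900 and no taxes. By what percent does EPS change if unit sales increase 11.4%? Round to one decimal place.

+24.4%

Total contribution margin = 172,600 × R$121.90 = R$21,039,940.00.
Operating income = contribution − fixed costs = R$21,039,940.00 − R$7,006,800 = R$14,033,140.00.
After interest of R$4,211,900.00, pre-tax earnings = R$9,821,240.00.
Degree of combined leverage = contribution ÷ (EBIT − I) = R$21,039,940.00 ÷ R$9,821,240.00 = 2.1423.
%ΔEPS = DCL × %ΔSales = 2.1423 × +11.4% = +24.4%.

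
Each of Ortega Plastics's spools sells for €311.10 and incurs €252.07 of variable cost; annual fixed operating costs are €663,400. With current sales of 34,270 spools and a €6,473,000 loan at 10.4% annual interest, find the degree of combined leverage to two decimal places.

2.95

Contribution at this volume is 34,270 × €59.03 = €2,022,958.10.
Subtracting fixed costs: EBIT = €2,022,958.10 − €663,400 = €1,359,558.10. Interest = €673,192.00.
DOL = €2,022,958.10 ÷ €1,359,558.10 = 1.4880; DFL = €1,359,558.10 ÷ €686,366.10 = 1.9808.
DCL = DOL × DFL = 1.4880 × 1.9808 = 2.9474.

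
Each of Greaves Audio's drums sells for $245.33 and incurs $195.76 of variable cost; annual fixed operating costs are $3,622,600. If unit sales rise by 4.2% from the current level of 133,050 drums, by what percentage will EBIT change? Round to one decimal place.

+9.3%

Total contribution margin = 133,050 × $49.57 = $6,595,288.50.
Subtracting fixed costs: EBIT = $6,595,288.50 − $3,622,600 = $2,972,688.50.
So DOL = total CM / EBIT = $6,595,288.50 / $2,972,688.50 = 2.2186.
Operating income changes by 2.2186 × +4.2% = +9.3%.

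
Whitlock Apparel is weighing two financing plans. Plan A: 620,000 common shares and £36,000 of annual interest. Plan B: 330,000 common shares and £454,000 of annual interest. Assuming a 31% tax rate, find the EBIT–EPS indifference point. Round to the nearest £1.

£929,655

At indifference, (EBIT − 36,000)(1 − t)/620,000 = (EBIT − 454,000)(1 − t)/330,000.
The (1 − t) factor cancels: (EBIT − 36,000) × 330,000 = (EBIT − 454,000) × 620,000.
EBIT × (620,000 − 330,000) = 454,000 × 620,000 − 36,000 × 330,000 = 269,600,000,000, so EBIT = 269,600,000,000 ÷ 290,000 = 929,655.17.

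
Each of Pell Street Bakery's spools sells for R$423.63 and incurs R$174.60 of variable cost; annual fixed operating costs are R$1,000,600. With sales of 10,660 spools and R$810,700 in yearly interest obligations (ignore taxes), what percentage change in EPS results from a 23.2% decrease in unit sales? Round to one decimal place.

Contribution at this volume is 10,660 × R$249.03 = R$2,654,659.80.
Subtracting fixed costs: EBIT = R$2,654,659.80 − R$1,000,600 = R$1,654,059.80.
Interest = R$810,700.00, so EBIT − I = R$843,359.80.
Degree of combined leverage = contribution ÷ (EBIT − I) = R$2,654,659.80 ÷ R$843,359.80 = 3.1477.
%ΔEPS = DCL × %ΔSales = 3.1477 × -23.2% = -73.0%.

-73.0%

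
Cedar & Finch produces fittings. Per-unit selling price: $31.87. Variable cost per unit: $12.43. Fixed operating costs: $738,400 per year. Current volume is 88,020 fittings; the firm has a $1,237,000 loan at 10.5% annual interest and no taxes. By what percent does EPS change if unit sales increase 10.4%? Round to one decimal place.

+21.1%

Contribution at this volume is 88,020 × $19.44 = $1,711,108.80.
EBIT = $1,711,108.80 − $738,400 = $972,708.80.
After interest of $129,885.00, pre-tax earnings = $842,823.80.
Degree of combined leverage = contribution ÷ (EBIT − I) = $1,711,108.80 ÷ $842,823.80 = 2.0302.
%ΔEPS = DCL × %ΔSales = 2.0302 × +10.4% = +21.1%.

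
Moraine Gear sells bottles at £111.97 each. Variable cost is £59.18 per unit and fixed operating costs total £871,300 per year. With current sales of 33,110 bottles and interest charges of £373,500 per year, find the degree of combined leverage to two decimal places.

Total contribution margin = 33,110 × £52.79 = £1,747,876.90.
EBIT = £1,747,876.90 − £871,300 = £876,576.90. Interest = £373,500.00, so EBIT − I = £503,076.90.
Degree of total leverage = total CM / (EBIT − interest) = £1,747,876.90 / £503,076.90 = 3.4744.

3.47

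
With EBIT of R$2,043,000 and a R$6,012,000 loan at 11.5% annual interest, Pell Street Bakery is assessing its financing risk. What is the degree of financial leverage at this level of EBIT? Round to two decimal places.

Annual interest charges come to R$691,380.00.
DFL = EBIT ÷ (EBIT − I) = R$2,043,000 ÷ (R$2,043,000 − R$691,380.00) = R$2,043,000 ÷ R$1,351,620.00 = 1.5115.

1.51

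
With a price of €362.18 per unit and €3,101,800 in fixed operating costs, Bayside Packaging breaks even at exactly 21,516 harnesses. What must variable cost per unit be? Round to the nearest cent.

€218.02

Contribution per unit must be FC / Q = €3,101,800 / 21,516 = €144.1625.
Variable cost per unit = €362.18 − €144.1625 = €218.02.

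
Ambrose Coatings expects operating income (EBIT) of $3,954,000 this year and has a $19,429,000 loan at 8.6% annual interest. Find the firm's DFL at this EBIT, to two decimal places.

1.73

Annual interest charges come to $1,670,894.00.
DFL = EBIT ÷ (EBIT − I) = $3,954,000 ÷ ($3,954,000 − $1,670,894.00) = $3,954,000 ÷ $2,283,106.00 = 1.7319.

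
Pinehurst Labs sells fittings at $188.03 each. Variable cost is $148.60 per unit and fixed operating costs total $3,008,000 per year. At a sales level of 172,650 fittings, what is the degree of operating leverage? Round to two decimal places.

1.79

Total contribution margin = 172,650 × $39.43 = $6,807,589.50.
Operating income = contribution − fixed costs = $6,807,589.50 − $3,008,000 = $3,799,589.50.
So DOL = total CM / EBIT = $6,807,589.50 / $3,799,589.50 = 1.7917.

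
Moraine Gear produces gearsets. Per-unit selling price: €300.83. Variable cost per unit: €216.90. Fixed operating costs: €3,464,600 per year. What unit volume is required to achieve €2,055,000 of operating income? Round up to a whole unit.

65,765 gearsets

Contribution margin per unit = €300.83 − €216.90 = €83.93.
Need Q such that Q × €83.93 − €3,464,600 = €2,055,000, i.e. Q = €5,519,600 / €83.93 = 65,764.33 → 65,765.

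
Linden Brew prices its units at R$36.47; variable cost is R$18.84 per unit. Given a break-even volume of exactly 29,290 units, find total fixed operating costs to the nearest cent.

R$516,382.70

Contribution margin per unit = R$36.47 − R$18.84 = R$17.63.
Fixed costs = break-even units × CM = 29,290 × R$17.63 = R$516,382.70.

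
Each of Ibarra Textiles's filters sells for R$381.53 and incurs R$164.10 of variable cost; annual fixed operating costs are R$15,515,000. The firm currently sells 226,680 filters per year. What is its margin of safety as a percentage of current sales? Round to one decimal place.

68.5%

Each unit contributes R$381.53 − R$164.10 = R$217.43. Break-even units = R$15,515,000 ÷ R$217.43 = 71,356.30; break-even revenue = 71,356.30 × R$381.53 = R$27,224,568.60.
Current sales = 226,680 × R$381.53 = R$86,485,220.40.
Margin of safety = (R$86,485,220.40 − R$27,224,568.60) ÷ R$86,485,220.40 = 68.5%.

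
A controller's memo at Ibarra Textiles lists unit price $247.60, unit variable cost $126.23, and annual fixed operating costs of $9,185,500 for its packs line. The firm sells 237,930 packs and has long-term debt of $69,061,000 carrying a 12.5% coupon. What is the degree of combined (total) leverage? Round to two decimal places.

2.61

Contribution at this volume is 237,930 × $121.37 = $28,877,564.10.
Operating income = contribution − fixed costs = $28,877,564.10 − $9,185,500 = $19,692,064.10. Interest = $8,632,625.00.
DOL = $28,877,564.10 ÷ $19,692,064.10 = 1.4665; DFL = $19,692,064.10 ÷ $11,059,439.10 = 1.7806.
DCL = DOL × DFL = 1.4665 × 1.7806 = 2.6112.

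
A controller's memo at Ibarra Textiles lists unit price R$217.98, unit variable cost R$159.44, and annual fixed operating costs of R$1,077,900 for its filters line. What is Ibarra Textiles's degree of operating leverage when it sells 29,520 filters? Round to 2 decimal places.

At 29,520 units, contribution = 29,520 × R$58.54 = R$1,728,100.80.
EBIT = R$1,728,100.80 − R$1,077,900 = R$650,200.80.
DOL = contribution ÷ EBIT = R$1,728,100.80 ÷ R$650,200.80 = 2.6578.

2.66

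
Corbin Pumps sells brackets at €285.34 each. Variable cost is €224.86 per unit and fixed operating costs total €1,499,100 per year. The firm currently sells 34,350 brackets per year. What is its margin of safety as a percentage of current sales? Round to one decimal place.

Each unit contributes €285.34 − €224.86 = €60.48. Break-even units = €1,499,100 ÷ €60.48 = 24,786.71; break-even revenue = 24,786.71 × €285.34 = €7,072,638.79.
Actual sales revenue = 34,350 × €285.34 = €9,801,429.00.
Margin of safety = (€9,801,429.00 − €7,072,638.79) ÷ €9,801,429.00 = 27.8%.

27.8%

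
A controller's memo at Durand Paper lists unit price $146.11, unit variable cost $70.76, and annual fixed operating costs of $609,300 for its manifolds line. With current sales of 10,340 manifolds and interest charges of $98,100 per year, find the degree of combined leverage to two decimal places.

10.86

Contribution at this volume is 10,340 × $75.35 = $779,119.00.
Subtracting fixed costs: EBIT = $779,119.00 − $609,300 = $169,819.00. Interest = $98,100.00.
DOL = $779,119.00 ÷ $169,819.00 = 4.5879; DFL = $169,819.00 ÷ $71,719.00 = 2.3678.
DCL = DOL × DFL = 4.5879 × 2.3678 = 10.8632.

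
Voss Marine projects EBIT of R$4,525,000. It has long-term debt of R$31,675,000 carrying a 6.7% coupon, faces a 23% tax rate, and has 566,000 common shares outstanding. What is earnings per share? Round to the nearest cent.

R$3.27

Pre-tax income = R$4,525,000 − R$2,122,225.00 = R$2,402,775.00.
Net income = R$2,402,775.00 × (1 − 0.23) = R$1,850,136.75.
EPS = R$1,850,136.75 ÷ 566,000 = R$3.27.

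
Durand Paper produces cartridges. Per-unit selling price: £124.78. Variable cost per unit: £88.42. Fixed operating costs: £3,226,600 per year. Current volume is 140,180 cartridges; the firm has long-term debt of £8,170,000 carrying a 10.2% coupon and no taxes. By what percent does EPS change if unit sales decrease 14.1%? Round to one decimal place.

At 140,180 units, contribution = 140,180 × £36.36 = £5,096,944.80.
Subtracting fixed costs: EBIT = £5,096,944.80 − £3,226,600 = £1,870,344.80.
After interest of £833,340.00, pre-tax earnings = £1,037,004.80.
DCL = total CM / (EBIT − I) = £5,096,944.80 / £1,037,004.80 = 4.9151.
EPS therefore changes by 4.9151 × (-14.1%) = -69.3%.

-69.3%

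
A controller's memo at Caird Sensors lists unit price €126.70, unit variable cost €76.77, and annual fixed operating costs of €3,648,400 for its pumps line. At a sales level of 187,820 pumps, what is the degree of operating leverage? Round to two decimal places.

Contribution at this volume is 187,820 × €49.93 = €9,377,852.60.
EBIT = €9,377,852.60 − €3,648,400 = €5,729,452.60.
Degree of operating leverage = €9,377,852.60 / €5,729,452.60 = 1.6368.

1.64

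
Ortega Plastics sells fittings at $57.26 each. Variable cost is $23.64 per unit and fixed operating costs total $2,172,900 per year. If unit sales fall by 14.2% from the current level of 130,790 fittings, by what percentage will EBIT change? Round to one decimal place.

Total contribution margin = 130,790 × $33.62 = $4,397,159.80.
EBIT = $4,397,159.80 − $2,172,900 = $2,224,259.80.
DOL = contribution ÷ EBIT = $4,397,159.80 ÷ $2,224,259.80 = 1.9769.
Operating income changes by 1.9769 × -14.2% = -28.1%.

-28.1%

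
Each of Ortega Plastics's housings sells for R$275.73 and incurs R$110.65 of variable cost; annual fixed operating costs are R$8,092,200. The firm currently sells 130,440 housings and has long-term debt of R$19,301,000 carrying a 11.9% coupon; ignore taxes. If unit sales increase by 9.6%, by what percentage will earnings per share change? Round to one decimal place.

+18.5%

Total contribution margin = 130,440 × R$165.08 = R$21,533,035.20.
EBIT = R$21,533,035.20 − R$8,092,200 = R$13,440,835.20.
Interest = R$2,296,819.00, so EBIT − I = R$11,144,016.20.
DCL = total CM / (EBIT − I) = R$21,533,035.20 / R$11,144,016.20 = 1.9323.
EPS therefore changes by 1.9323 × (+9.6%) = +18.5%.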